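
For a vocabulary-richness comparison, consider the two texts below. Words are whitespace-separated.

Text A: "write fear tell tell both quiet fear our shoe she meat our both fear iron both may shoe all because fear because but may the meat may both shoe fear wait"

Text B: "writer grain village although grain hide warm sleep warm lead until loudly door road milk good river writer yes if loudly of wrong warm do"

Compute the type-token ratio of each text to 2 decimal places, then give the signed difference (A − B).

-0.28

TTR(A) = 16/31 = 0.52
TTR(B) = 20/25 = 0.80
Difference = 0.52 − 0.80 = -0.28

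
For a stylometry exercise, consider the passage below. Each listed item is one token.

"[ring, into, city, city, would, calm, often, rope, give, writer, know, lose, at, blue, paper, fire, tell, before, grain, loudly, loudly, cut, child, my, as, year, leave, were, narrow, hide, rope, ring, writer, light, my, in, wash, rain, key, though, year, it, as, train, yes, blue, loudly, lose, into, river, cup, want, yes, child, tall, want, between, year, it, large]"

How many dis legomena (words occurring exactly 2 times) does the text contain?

Frequencies: loudly:3, year:3, ring:2, into:2, city:2, rope:2, writer:2, lose:2, blue:2, child:2, my:2, as:2, it:2, yes:2, want:2, would:1, calm:1, often:1, give:1, know:1, … (23 more, each freq 1)
Words with frequency 2: as, blue, child, city, into, it, lose, my, ring, rope, want, writer, yes

13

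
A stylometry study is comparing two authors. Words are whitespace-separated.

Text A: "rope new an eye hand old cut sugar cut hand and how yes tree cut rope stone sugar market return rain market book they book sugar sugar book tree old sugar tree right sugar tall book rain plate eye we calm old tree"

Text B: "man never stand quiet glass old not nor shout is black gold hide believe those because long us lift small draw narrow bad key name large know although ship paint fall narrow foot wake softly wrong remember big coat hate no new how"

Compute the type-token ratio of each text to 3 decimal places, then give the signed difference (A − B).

TTR(A) = 23/43 = 0.535
TTR(B) = 42/43 = 0.977
Difference = 0.535 − 0.977 = -0.442

-0.442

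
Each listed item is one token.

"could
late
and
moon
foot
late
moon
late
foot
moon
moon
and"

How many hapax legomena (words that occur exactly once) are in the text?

Frequencies: moon:4, late:3, and:2, foot:2, could:1
Hapax (freq=1): could

1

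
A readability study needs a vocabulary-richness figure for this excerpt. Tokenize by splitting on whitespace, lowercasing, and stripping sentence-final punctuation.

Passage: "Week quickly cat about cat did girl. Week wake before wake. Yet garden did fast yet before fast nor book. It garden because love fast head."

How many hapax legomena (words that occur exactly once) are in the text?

Frequencies: fast:3, week:2, cat:2, did:2, wake:2, before:2, yet:2, garden:2, quickly:1, about:1, girl:1, nor:1, book:1, it:1, because:1, love:1, head:1
Hapax (freq=1): about, because, book, girl, head, it, love, nor, quickly

9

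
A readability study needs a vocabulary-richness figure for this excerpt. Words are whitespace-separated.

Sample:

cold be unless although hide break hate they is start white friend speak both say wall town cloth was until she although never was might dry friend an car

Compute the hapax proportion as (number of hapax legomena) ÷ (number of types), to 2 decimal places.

Frequencies: although:2, friend:2, was:2, cold:1, be:1, unless:1, hide:1, break:1, hate:1, they:1, is:1, start:1, white:1, speak:1, both:1, say:1, wall:1, town:1, cloth:1, until:1, … (6 more, each freq 1)
Hapax count = 23; type count = 26.
Ratio = 23 / 26 = 0.88

0.88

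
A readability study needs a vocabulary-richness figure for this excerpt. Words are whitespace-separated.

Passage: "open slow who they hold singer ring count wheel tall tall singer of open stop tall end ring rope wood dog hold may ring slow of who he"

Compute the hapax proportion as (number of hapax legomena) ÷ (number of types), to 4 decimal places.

0.5556

Frequencies: ring:3, tall:3, open:2, slow:2, who:2, hold:2, singer:2, of:2, they:1, count:1, wheel:1, stop:1, end:1, rope:1, wood:1, dog:1, may:1, he:1
Hapax count = 10; type count = 18.
Ratio = 10 / 18 = 0.5556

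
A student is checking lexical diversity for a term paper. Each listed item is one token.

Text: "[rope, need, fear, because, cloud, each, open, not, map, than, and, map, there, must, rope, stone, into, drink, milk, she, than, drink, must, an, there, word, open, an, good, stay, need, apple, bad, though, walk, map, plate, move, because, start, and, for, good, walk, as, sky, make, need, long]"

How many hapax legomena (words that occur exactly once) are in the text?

21

Frequencies: need:3, map:3, rope:2, because:2, open:2, than:2, and:2, there:2, must:2, drink:2, an:2, good:2, walk:2, fear:1, cloud:1, each:1, not:1, stone:1, into:1, milk:1, … (14 more, each freq 1)
Hapax (freq=1): apple, as, bad, cloud, each, fear, for, into, long, make, milk, move, not, plate, she, sky, start, stay, stone, though, word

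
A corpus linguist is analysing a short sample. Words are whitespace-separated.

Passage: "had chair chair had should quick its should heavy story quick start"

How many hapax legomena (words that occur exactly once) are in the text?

Frequencies: had:2, chair:2, should:2, quick:2, its:1, heavy:1, story:1, start:1
Hapax (freq=1): heavy, its, start, story

4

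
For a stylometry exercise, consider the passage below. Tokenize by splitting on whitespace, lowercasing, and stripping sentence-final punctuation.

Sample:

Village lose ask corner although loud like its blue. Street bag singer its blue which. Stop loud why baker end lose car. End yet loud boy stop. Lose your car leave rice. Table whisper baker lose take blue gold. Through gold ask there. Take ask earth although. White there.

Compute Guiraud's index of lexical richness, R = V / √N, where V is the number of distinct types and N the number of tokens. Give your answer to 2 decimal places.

N = 49, V = 31.
√N = 7.000000
R = 31 / 7.000000 = 4.43

4.43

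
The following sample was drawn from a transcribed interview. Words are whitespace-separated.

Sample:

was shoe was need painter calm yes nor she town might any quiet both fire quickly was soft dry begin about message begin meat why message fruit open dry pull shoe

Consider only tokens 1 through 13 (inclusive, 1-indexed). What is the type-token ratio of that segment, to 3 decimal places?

0.923

Segment tokens 1–13: was, shoe, was, need, painter, calm, yes, nor, she, town, might, any, quiet
Segment N = 13, segment V = 12.
TTR = 12 / 13 = 0.923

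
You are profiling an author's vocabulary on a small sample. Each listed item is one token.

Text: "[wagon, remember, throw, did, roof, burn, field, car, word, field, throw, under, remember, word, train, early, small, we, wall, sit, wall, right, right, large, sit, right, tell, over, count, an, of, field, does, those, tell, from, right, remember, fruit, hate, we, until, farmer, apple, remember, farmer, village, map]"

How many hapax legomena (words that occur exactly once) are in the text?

Frequencies: remember:4, right:4, field:3, throw:2, word:2, we:2, wall:2, sit:2, tell:2, farmer:2, wagon:1, did:1, roof:1, burn:1, car:1, under:1, train:1, early:1, small:1, large:1, … (13 more, each freq 1)
Hapax (freq=1): an, apple, burn, car, count, did, does, early, from, fruit, hate, large, map, of, over, roof, small, those, train, under, until, village, wagon

23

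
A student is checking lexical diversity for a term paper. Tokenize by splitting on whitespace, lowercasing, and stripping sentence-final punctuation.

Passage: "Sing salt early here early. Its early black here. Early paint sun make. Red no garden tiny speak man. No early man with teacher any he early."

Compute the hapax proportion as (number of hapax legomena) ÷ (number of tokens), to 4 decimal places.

Frequencies: early:6, here:2, no:2, man:2, sing:1, salt:1, its:1, black:1, paint:1, sun:1, make:1, red:1, garden:1, tiny:1, speak:1, with:1, teacher:1, any:1, he:1
Hapax count = 15; token count = 27.
Ratio = 15 / 27 = 0.5556

0.5556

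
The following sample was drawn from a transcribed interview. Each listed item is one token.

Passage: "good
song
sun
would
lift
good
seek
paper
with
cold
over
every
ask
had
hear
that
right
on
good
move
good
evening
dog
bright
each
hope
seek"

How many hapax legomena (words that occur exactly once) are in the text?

Frequencies: good:4, seek:2, song:1, sun:1, would:1, lift:1, paper:1, with:1, cold:1, over:1, every:1, ask:1, had:1, hear:1, that:1, right:1, on:1, move:1, evening:1, dog:1, … (3 more, each freq 1)
Hapax (freq=1): ask, bright, cold, dog, each, evening, every, had, hear, hope, lift, move, on, over, paper, right, song, sun, that, with, would

21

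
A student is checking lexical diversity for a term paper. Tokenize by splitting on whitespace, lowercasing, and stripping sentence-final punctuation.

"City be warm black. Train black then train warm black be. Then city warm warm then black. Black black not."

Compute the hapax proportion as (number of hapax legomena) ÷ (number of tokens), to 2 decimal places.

Frequencies: black:6, warm:4, then:3, city:2, be:2, train:2, not:1
Hapax count = 1; token count = 20.
Ratio = 1 / 20 = 0.05

0.05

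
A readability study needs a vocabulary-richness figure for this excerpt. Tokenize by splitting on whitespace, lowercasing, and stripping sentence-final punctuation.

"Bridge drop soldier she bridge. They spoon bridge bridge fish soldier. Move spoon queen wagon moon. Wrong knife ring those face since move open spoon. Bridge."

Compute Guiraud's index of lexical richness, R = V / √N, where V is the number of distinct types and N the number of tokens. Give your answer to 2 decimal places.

3.53

N = 26, V = 18.
√N = 5.099020
R = 18 / 5.099020 = 3.53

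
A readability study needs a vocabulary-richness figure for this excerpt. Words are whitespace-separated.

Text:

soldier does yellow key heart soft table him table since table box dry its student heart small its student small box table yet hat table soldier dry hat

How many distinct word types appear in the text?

Distinct types: {box, does, dry, hat, heart, him, its, key, since, small, soft, soldier, student, table, yellow, yet}
V = 16

16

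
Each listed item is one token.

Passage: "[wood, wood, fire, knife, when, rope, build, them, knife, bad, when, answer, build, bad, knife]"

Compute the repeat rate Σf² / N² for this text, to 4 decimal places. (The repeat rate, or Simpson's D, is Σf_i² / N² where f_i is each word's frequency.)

0.1289

Frequencies: knife:3, wood:2, when:2, build:2, bad:2, fire:1, rope:1, them:1, answer:1
Σf² = 29; N² = 225
Repeat rate = 29 / 225 = 0.1289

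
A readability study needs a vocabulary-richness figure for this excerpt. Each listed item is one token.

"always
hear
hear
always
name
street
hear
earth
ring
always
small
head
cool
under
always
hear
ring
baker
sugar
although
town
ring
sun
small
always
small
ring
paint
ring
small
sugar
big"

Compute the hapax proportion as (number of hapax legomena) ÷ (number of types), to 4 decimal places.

0.7059

Frequencies: always:5, ring:5, hear:4, small:4, sugar:2, name:1, street:1, earth:1, head:1, cool:1, under:1, baker:1, although:1, town:1, sun:1, paint:1, big:1
Hapax count = 12; type count = 17.
Ratio = 12 / 17 = 0.7059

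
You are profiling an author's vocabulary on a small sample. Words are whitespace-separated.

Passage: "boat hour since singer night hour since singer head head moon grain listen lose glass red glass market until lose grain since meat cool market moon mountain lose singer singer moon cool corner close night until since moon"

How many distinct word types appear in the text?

19

Distinct types: {boat, close, cool, corner, glass, grain, head, hour, listen, lose, market, meat, moon, mountain, night, red, since, singer, until}
V = 19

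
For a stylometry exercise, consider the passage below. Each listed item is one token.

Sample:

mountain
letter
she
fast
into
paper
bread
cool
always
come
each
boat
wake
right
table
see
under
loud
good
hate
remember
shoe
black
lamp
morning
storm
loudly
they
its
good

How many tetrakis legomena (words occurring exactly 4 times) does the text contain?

0

Frequencies: good:2, mountain:1, letter:1, she:1, fast:1, into:1, paper:1, bread:1, cool:1, always:1, come:1, each:1, boat:1, wake:1, right:1, table:1, see:1, under:1, loud:1, hate:1, … (9 more, each freq 1)
Words with frequency 4: (none)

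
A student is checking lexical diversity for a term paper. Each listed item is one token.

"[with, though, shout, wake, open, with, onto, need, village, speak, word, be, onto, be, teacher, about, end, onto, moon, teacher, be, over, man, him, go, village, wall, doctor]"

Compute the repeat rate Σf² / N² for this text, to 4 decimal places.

0.0587

Frequencies: onto:3, be:3, with:2, village:2, teacher:2, though:1, shout:1, wake:1, open:1, need:1, speak:1, word:1, about:1, end:1, moon:1, over:1, man:1, him:1, go:1, wall:1, … (1 more, each freq 1)
Σf² = 46; N² = 784
Repeat rate = 46 / 784 = 0.0587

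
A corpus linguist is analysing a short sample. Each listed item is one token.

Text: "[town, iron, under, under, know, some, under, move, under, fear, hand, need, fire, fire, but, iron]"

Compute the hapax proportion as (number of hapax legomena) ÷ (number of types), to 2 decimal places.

Frequencies: under:4, iron:2, fire:2, town:1, know:1, some:1, move:1, fear:1, hand:1, need:1, but:1
Hapax count = 8; type count = 11.
Ratio = 8 / 11 = 0.73

0.73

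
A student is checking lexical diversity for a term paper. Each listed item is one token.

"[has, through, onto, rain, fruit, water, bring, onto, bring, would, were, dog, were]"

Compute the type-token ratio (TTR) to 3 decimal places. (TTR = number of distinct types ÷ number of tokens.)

N = 13 tokens, V = 10 types.
TTR = V / N = 10 / 13 = 0.769

0.769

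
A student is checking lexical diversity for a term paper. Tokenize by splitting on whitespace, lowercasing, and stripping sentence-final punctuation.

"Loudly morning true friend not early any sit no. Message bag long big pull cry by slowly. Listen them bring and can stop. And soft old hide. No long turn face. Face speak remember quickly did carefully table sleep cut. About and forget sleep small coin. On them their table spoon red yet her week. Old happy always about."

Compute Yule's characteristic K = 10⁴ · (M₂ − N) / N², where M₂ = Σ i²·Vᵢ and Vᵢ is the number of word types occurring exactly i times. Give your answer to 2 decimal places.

63.20

Frequencies: and:3, no:2, long:2, them:2, old:2, face:2, table:2, sleep:2, about:2, loudly:1, morning:1, true:1, friend:1, not:1, early:1, any:1, sit:1, message:1, bag:1, big:1, … (29 more, each freq 1)
N = 59. Frequency spectrum: V_1=40, V_2=8, V_3=1
M₂ = 1²·40 + 2²·8 + 3²·1 = 81
K = 10000 × (81 − 59) / 59² = 63.20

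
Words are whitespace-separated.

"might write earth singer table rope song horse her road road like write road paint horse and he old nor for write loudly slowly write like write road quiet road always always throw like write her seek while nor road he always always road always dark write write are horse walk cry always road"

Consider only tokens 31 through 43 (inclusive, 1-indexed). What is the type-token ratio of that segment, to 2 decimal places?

0.77

Segment tokens 31–43: always, always, throw, like, write, her, seek, while, nor, road, he, always, always
Segment N = 13, segment V = 10.
TTR = 10 / 13 = 0.77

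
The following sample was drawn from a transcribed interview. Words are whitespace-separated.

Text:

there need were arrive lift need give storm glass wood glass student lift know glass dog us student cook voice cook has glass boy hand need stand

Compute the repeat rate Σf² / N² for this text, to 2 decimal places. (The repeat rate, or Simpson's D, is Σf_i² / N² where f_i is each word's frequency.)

Frequencies: glass:4, need:3, lift:2, student:2, cook:2, there:1, were:1, arrive:1, give:1, storm:1, wood:1, know:1, dog:1, us:1, voice:1, has:1, boy:1, hand:1, stand:1
Σf² = 51; N² = 729
Repeat rate = 51 / 729 = 0.07

0.07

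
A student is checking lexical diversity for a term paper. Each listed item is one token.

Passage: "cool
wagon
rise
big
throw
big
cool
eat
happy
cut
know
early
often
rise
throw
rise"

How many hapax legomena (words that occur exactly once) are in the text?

7

Frequencies: rise:3, cool:2, big:2, throw:2, wagon:1, eat:1, happy:1, cut:1, know:1, early:1, often:1
Hapax (freq=1): cut, early, eat, happy, know, often, wagon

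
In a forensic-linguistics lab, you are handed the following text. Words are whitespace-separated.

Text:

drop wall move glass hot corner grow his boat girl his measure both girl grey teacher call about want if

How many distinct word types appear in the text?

Distinct types: {about, boat, both, call, corner, drop, girl, glass, grey, grow, his, hot, if, measure, move, teacher, wall, want}
V = 18

18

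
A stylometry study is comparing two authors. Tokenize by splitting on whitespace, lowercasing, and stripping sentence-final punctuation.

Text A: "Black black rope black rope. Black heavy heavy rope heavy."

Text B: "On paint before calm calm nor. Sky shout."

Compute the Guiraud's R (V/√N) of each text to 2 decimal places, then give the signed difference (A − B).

-1.52

A: V=3, N=10, R=0.95
B: V=7, N=8, R=2.47
Difference = 0.95 − 2.47 = -1.52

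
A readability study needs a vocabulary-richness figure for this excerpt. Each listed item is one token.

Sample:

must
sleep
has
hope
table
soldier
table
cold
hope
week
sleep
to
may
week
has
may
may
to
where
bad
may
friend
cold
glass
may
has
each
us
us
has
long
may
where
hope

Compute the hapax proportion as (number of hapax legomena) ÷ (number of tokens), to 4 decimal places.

Frequencies: may:6, has:4, hope:3, sleep:2, table:2, cold:2, week:2, to:2, where:2, us:2, must:1, soldier:1, bad:1, friend:1, glass:1, each:1, long:1
Hapax count = 7; token count = 34.
Ratio = 7 / 34 = 0.2059

0.2059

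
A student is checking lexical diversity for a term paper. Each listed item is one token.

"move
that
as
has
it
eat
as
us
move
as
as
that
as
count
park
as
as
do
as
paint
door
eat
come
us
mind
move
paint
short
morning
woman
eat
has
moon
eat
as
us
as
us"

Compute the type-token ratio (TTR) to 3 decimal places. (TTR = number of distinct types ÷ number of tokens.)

0.474

N = 38 tokens, V = 18 types.
TTR = V / N = 18 / 38 = 0.474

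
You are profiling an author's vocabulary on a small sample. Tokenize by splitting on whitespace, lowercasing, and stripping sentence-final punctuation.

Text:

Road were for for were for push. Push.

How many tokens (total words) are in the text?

Tokens: road, were, for, for, were, for, push, push
N = 8

8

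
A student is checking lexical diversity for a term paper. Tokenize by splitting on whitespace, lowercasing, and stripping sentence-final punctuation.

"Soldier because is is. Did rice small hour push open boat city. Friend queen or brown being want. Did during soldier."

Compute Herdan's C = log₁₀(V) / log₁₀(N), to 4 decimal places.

N = 21, V = 18.
log₁₀(V) = 1.255273, log₁₀(N) = 1.322219
C = 1.255273 / 1.322219 = 0.9494

0.9494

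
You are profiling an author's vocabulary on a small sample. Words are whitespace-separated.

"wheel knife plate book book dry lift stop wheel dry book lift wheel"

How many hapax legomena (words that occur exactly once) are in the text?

3

Frequencies: wheel:3, book:3, dry:2, lift:2, knife:1, plate:1, stop:1
Hapax (freq=1): knife, plate, stop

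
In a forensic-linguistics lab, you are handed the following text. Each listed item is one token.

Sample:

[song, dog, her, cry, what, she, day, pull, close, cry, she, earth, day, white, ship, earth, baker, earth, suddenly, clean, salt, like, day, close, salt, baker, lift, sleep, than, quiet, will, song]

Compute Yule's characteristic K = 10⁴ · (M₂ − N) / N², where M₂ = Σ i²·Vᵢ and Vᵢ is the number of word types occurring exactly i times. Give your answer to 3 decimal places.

234.375

Frequencies: day:3, earth:3, song:2, cry:2, she:2, close:2, baker:2, salt:2, dog:1, her:1, what:1, pull:1, white:1, ship:1, suddenly:1, clean:1, like:1, lift:1, sleep:1, than:1, … (2 more, each freq 1)
N = 32. Frequency spectrum: V_1=14, V_2=6, V_3=2
M₂ = 1²·14 + 2²·6 + 3²·2 = 56
K = 10000 × (56 − 32) / 32² = 234.375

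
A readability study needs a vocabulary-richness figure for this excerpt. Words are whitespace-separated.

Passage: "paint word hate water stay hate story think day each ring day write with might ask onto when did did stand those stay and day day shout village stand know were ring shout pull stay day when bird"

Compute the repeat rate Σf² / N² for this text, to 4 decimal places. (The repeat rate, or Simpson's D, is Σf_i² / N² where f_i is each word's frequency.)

0.0526

Frequencies: day:5, stay:3, hate:2, ring:2, when:2, did:2, stand:2, shout:2, paint:1, word:1, water:1, story:1, think:1, each:1, write:1, with:1, might:1, ask:1, onto:1, those:1, … (6 more, each freq 1)
Σf² = 76; N² = 1444
Repeat rate = 76 / 1444 = 0.0526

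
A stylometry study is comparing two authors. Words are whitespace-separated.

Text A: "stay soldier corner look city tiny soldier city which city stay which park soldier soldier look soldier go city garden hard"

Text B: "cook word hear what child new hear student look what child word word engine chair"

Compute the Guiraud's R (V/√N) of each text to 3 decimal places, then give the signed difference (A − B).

A: V=11, N=21, R=2.400
B: V=10, N=15, R=2.582
Difference = 2.400 − 2.582 = -0.182

-0.182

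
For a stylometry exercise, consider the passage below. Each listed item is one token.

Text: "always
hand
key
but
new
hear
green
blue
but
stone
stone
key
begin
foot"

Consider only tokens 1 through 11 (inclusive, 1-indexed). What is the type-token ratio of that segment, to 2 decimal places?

Segment tokens 1–11: always, hand, key, but, new, hear, green, blue, but, stone, stone
Segment N = 11, segment V = 9.
TTR = 9 / 11 = 0.82

0.82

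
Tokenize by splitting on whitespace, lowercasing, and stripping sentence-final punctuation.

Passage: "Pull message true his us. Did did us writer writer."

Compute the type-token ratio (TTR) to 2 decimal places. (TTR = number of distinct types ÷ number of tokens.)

0.70

N = 10 tokens, V = 7 types.
TTR = V / N = 7 / 10 = 0.70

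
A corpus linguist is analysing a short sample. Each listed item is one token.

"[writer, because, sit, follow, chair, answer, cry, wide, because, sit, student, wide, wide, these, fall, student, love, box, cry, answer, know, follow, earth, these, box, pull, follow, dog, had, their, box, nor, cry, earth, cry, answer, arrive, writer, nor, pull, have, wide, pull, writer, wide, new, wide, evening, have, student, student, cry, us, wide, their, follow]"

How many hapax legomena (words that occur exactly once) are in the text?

Frequencies: wide:7, cry:5, follow:4, student:4, writer:3, answer:3, box:3, pull:3, because:2, sit:2, these:2, earth:2, their:2, nor:2, have:2, chair:1, fall:1, love:1, know:1, dog:1, … (5 more, each freq 1)
Hapax (freq=1): arrive, chair, dog, evening, fall, had, know, love, new, us

10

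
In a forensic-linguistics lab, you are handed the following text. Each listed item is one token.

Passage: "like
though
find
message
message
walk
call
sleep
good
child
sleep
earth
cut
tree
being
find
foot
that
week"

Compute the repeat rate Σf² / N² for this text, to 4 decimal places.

Frequencies: find:2, message:2, sleep:2, like:1, though:1, walk:1, call:1, good:1, child:1, earth:1, cut:1, tree:1, being:1, foot:1, that:1, week:1
Σf² = 25; N² = 361
Repeat rate = 25 / 361 = 0.0693

0.0693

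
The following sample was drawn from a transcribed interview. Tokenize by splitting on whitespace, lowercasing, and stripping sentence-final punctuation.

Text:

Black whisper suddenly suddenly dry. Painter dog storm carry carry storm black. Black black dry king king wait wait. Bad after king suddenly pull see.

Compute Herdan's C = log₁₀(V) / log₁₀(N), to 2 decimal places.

N = 25, V = 14.
log₁₀(V) = 1.146128, log₁₀(N) = 1.397940
C = 1.146128 / 1.397940 = 0.82

0.82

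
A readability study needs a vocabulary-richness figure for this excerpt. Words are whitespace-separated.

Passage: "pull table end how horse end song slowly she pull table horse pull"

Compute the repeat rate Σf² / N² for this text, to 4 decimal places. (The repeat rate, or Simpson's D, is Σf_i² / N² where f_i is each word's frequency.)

Frequencies: pull:3, table:2, end:2, horse:2, how:1, song:1, slowly:1, she:1
Σf² = 25; N² = 169
Repeat rate = 25 / 169 = 0.1479

0.1479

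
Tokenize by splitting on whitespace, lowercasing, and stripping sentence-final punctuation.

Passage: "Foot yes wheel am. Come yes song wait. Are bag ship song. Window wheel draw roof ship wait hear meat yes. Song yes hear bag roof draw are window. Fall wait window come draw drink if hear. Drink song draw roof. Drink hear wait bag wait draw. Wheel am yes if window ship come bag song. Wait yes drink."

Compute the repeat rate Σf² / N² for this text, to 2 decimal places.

Frequencies: yes:6, wait:6, song:5, draw:5, bag:4, window:4, hear:4, drink:4, wheel:3, come:3, ship:3, roof:3, am:2, are:2, if:2, foot:1, meat:1, fall:1
Σf² = 237; N² = 3481
Repeat rate = 237 / 3481 = 0.07

0.07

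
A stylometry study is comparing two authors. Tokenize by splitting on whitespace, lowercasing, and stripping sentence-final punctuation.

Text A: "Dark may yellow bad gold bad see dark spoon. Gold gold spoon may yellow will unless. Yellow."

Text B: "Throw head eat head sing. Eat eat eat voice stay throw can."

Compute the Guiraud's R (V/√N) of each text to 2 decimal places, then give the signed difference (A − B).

A: V=9, N=17, R=2.18
B: V=7, N=12, R=2.02
Difference = 2.18 − 2.02 = 0.16

0.16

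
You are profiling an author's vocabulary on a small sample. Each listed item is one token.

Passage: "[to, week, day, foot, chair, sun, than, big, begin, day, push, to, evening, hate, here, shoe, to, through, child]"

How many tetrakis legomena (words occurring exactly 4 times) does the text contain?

0

Frequencies: to:3, day:2, week:1, foot:1, chair:1, sun:1, than:1, big:1, begin:1, push:1, evening:1, hate:1, here:1, shoe:1, through:1, child:1
Words with frequency 4: (none)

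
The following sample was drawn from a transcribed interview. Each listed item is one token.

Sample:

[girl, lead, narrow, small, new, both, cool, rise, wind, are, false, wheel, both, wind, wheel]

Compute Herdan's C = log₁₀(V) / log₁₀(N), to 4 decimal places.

N = 15, V = 12.
log₁₀(V) = 1.079181, log₁₀(N) = 1.176091
C = 1.079181 / 1.176091 = 0.9176

0.9176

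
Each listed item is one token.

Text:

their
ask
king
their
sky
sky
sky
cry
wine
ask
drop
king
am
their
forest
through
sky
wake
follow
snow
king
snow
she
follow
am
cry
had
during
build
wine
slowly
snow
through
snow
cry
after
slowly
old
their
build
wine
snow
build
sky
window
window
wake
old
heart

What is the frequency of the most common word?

5

Frequencies: sky:5, snow:5, their:4, king:3, cry:3, wine:3, build:3, ask:2, am:2, through:2, wake:2, follow:2, slowly:2, old:2, window:2, drop:1, forest:1, she:1, had:1, during:1, … (2 more, each freq 1)
Most common: 'sky' with frequency 5.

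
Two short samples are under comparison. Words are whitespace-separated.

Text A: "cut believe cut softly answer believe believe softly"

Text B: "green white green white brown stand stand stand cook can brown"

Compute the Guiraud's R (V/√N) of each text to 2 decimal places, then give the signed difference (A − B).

A: V=4, N=8, R=1.41
B: V=6, N=11, R=1.81
Difference = 1.41 − 1.81 = -0.40

-0.40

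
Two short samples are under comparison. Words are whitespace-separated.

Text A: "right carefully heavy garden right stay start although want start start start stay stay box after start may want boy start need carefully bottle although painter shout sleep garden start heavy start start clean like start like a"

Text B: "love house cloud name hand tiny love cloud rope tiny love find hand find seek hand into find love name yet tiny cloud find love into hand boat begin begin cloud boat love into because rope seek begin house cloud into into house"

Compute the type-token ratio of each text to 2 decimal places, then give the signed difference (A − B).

0.20

TTR(A) = 20/38 = 0.53
TTR(B) = 14/43 = 0.33
Difference = 0.53 − 0.33 = 0.20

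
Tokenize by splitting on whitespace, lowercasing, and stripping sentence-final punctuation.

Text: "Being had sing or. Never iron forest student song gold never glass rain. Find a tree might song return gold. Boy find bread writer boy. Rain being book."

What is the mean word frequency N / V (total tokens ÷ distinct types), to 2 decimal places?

1.33

N = 28 tokens, V = 21 types.
Mean frequency = N / V = 28 / 21 = 1.33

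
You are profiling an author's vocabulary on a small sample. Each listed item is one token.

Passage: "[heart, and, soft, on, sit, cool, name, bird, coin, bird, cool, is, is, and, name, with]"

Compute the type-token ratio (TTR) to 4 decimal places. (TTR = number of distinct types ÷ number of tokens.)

0.6875

N = 16 tokens, V = 11 types.
TTR = V / N = 11 / 16 = 0.6875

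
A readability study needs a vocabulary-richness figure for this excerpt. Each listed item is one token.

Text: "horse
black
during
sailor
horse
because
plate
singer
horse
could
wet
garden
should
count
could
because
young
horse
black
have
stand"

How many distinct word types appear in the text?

Distinct types: {because, black, could, count, during, garden, have, horse, plate, sailor, should, singer, stand, wet, young}
V = 15

15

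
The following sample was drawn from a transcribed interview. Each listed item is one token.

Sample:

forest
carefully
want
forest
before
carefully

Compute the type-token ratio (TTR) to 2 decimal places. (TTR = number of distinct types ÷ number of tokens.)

N = 6 tokens, V = 4 types.
TTR = V / N = 4 / 6 = 0.67

0.67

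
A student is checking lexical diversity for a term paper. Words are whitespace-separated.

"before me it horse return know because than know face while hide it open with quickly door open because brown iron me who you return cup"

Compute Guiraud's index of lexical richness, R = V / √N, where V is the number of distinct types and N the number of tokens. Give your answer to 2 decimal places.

3.92

N = 26, V = 20.
√N = 5.099020
R = 20 / 5.099020 = 3.92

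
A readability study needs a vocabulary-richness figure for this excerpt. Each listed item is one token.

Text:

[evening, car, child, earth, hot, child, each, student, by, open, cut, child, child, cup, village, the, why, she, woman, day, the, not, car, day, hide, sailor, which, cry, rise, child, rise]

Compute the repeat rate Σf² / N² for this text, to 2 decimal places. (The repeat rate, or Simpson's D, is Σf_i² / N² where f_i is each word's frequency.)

Frequencies: child:5, car:2, the:2, day:2, rise:2, evening:1, earth:1, hot:1, each:1, student:1, by:1, open:1, cut:1, cup:1, village:1, why:1, she:1, woman:1, not:1, hide:1, … (3 more, each freq 1)
Σf² = 59; N² = 961
Repeat rate = 59 / 961 = 0.06

0.06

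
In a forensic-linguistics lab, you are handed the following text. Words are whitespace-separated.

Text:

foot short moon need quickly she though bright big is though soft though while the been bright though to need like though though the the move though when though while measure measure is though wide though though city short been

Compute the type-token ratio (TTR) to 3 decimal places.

N = 40 tokens, V = 21 types.
TTR = V / N = 21 / 40 = 0.525

0.525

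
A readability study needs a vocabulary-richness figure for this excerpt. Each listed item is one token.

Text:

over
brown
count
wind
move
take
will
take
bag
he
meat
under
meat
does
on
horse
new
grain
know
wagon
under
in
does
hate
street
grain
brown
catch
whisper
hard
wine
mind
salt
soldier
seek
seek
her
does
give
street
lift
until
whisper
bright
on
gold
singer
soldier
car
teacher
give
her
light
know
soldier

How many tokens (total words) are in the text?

55

Tokens: over, brown, count, wind, move, take, will, take, bag, he, meat, under, meat, does, on, horse, new, grain, know, wagon, under, in, does, hate, street, grain, brown, catch, whisper, hard, wine, mind, salt, soldier, seek, seek, her, does, give, street, lift, until, whisper, bright, on, gold, singer, soldier, car, teacher, give, her, light, know, soldier
N = 55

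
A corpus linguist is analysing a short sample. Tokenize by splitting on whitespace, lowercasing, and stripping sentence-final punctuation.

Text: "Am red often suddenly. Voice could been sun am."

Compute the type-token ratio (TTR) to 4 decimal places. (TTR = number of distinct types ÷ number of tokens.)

0.8889

N = 9 tokens, V = 8 types.
TTR = V / N = 8 / 9 = 0.8889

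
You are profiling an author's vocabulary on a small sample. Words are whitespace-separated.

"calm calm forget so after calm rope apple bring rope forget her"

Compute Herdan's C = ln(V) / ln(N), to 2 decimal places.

0.84

N = 12, V = 8.
ln(V) = 2.079442, ln(N) = 2.484907
C = 2.079442 / 2.484907 = 0.84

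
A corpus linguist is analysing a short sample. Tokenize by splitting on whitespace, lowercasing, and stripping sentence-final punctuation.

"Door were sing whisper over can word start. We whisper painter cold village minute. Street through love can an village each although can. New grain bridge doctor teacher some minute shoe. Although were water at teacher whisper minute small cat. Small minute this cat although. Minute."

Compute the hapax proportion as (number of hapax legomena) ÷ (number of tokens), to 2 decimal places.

0.48

Frequencies: minute:5, whisper:3, can:3, although:3, were:2, village:2, teacher:2, small:2, cat:2, door:1, sing:1, over:1, word:1, start:1, we:1, painter:1, cold:1, street:1, through:1, love:1, … (11 more, each freq 1)
Hapax count = 22; token count = 46.
Ratio = 22 / 46 = 0.48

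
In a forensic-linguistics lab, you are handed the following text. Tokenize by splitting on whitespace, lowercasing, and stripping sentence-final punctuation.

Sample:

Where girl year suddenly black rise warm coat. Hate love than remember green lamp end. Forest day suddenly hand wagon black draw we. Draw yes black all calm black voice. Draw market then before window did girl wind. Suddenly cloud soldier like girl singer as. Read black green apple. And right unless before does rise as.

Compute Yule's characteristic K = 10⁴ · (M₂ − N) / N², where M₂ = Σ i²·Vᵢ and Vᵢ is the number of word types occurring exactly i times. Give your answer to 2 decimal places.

146.68

Frequencies: black:5, girl:3, suddenly:3, draw:3, rise:2, green:2, before:2, as:2, where:1, year:1, warm:1, coat:1, hate:1, love:1, than:1, remember:1, lamp:1, end:1, forest:1, day:1, … (22 more, each freq 1)
N = 56. Frequency spectrum: V_1=34, V_2=4, V_3=3, V_5=1
M₂ = 1²·34 + 2²·4 + 3²·3 + 5²·1 = 102
K = 10000 × (102 − 56) / 56² = 146.68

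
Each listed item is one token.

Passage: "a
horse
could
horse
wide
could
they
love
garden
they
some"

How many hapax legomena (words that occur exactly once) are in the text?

5

Frequencies: horse:2, could:2, they:2, a:1, wide:1, love:1, garden:1, some:1
Hapax (freq=1): a, garden, love, some, wide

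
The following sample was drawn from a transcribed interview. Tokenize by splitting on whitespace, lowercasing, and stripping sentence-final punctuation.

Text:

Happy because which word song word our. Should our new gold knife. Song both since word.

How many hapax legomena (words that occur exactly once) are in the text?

9

Frequencies: word:3, song:2, our:2, happy:1, because:1, which:1, should:1, new:1, gold:1, knife:1, both:1, since:1
Hapax (freq=1): because, both, gold, happy, knife, new, should, since, which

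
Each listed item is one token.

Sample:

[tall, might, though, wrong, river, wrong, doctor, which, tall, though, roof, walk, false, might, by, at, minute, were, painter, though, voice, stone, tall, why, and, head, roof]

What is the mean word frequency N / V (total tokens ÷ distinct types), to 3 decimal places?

1.350

N = 27 tokens, V = 20 types.
Mean frequency = N / V = 27 / 20 = 1.350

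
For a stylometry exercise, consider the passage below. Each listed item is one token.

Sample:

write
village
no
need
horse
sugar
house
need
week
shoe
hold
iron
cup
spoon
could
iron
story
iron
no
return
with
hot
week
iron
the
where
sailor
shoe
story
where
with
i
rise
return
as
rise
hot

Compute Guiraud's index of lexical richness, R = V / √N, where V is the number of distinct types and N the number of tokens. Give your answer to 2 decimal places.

N = 37, V = 24.
√N = 6.082763
R = 24 / 6.082763 = 3.95

3.95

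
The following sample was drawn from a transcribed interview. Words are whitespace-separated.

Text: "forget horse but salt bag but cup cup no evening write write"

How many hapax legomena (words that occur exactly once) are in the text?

6

Frequencies: but:2, cup:2, write:2, forget:1, horse:1, salt:1, bag:1, no:1, evening:1
Hapax (freq=1): bag, evening, forget, horse, no, salt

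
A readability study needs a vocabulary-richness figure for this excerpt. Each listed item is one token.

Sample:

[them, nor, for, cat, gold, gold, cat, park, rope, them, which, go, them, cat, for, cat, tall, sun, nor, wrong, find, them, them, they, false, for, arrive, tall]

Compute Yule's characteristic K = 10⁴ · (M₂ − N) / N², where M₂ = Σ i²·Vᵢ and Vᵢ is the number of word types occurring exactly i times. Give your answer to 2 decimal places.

Frequencies: them:5, cat:4, for:3, nor:2, gold:2, tall:2, park:1, rope:1, which:1, go:1, sun:1, wrong:1, find:1, they:1, false:1, arrive:1
N = 28. Frequency spectrum: V_1=10, V_2=3, V_3=1, V_4=1, V_5=1
M₂ = 1²·10 + 2²·3 + 3²·1 + 4²·1 + 5²·1 = 72
K = 10000 × (72 − 28) / 28² = 561.22

561.22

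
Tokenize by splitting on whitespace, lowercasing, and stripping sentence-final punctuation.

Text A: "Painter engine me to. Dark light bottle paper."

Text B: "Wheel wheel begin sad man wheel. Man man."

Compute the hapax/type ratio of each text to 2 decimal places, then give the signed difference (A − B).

A: hapax=8, V=8, ratio=1.00
B: hapax=2, V=4, ratio=0.50
Difference = 1.00 − 0.50 = 0.50

0.50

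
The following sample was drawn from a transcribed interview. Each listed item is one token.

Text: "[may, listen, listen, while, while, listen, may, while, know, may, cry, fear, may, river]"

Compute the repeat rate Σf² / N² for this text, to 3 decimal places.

0.194

Frequencies: may:4, listen:3, while:3, know:1, cry:1, fear:1, river:1
Σf² = 38; N² = 196
Repeat rate = 38 / 196 = 0.194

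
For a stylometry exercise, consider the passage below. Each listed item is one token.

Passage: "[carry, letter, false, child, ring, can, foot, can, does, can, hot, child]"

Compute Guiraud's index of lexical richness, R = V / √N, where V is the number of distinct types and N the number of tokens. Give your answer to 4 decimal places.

N = 12, V = 9.
√N = 3.464102
R = 9 / 3.464102 = 2.5981

2.5981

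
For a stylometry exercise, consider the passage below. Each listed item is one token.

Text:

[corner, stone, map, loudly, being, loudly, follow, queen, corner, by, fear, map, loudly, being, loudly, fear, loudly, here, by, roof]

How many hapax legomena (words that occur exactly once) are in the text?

Frequencies: loudly:5, corner:2, map:2, being:2, by:2, fear:2, stone:1, follow:1, queen:1, here:1, roof:1
Hapax (freq=1): follow, here, queen, roof, stone

5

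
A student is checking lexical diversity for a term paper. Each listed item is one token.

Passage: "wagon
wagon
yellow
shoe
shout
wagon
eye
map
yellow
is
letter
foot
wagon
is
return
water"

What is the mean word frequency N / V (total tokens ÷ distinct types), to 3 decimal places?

N = 16 tokens, V = 11 types.
Mean frequency = N / V = 16 / 11 = 1.455

1.455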